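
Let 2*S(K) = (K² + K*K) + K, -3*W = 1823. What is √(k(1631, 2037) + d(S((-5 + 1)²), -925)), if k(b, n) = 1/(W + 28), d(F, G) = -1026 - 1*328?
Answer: I*√4094665051/1739 ≈ 36.797*I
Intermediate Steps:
W = -1823/3 (W = -⅓*1823 = -1823/3 ≈ -607.67)
S(K) = K² + K/2 (S(K) = ((K² + K*K) + K)/2 = ((K² + K²) + K)/2 = (2*K² + K)/2 = (K + 2*K²)/2 = K² + K/2)
d(F, G) = -1354 (d(F, G) = -1026 - 328 = -1354)
k(b, n) = -3/1739 (k(b, n) = 1/(-1823/3 + 28) = 1/(-1739/3) = -3/1739)
√(k(1631, 2037) + d(S((-5 + 1)²), -925)) = √(-3/1739 - 1354) = √(-2354609/1739) = I*√4094665051/1739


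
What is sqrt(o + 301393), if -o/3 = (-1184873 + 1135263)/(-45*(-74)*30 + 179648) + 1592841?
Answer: I*sqrt(87468653486209670)/139774 ≈ 2115.9*I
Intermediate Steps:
o = -667913199387/139774 (o = -3*((-1184873 + 1135263)/(-45*(-74)*30 + 179648) + 1592841) = -3*(-49610/(3330*30 + 179648) + 1592841) = -3*(-49610/(99900 + 179648) + 1592841) = -3*(-49610/279548 + 1592841) = -3*(-49610*1/279548 + 1592841) = -3*(-24805/139774 + 1592841) = -3*222637733129/139774 = -667913199387/139774 ≈ -4.7785e+6)
sqrt(o + 301393) = sqrt(-667913199387/139774 + 301393) = sqrt(-625786294205/139774) = I*sqrt(87468653486209670)/139774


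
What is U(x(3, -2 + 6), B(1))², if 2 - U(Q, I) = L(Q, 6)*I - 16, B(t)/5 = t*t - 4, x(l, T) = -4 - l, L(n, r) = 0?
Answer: 324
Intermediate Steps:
B(t) = -20 + 5*t² (B(t) = 5*(t*t - 4) = 5*(t² - 4) = 5*(-4 + t²) = -20 + 5*t²)
U(Q, I) = 18 (U(Q, I) = 2 - (0*I - 16) = 2 - (0 - 16) = 2 - 1*(-16) = 2 + 16 = 18)
U(x(3, -2 + 6), B(1))² = 18² = 324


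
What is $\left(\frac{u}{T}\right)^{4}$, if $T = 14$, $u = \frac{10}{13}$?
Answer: $\frac{625}{68574961} \approx 9.1141 \cdot 10^{-6}$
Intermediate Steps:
$u = \frac{10}{13}$ ($u = 10 \cdot \frac{1}{13} = \frac{10}{13} \approx 0.76923$)
$\left(\frac{u}{T}\right)^{4} = \left(\frac{10}{13 \cdot 14}\right)^{4} = \left(\frac{10}{13} \cdot \frac{1}{14}\right)^{4} = \left(\frac{5}{91}\right)^{4} = \frac{625}{68574961}$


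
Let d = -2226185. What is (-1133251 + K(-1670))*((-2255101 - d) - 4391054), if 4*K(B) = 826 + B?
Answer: 5009868036140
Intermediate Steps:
K(B) = 413/2 + B/4 (K(B) = (826 + B)/4 = 413/2 + B/4)
(-1133251 + K(-1670))*((-2255101 - d) - 4391054) = (-1133251 + (413/2 + (¼)*(-1670)))*((-2255101 - 1*(-2226185)) - 4391054) = (-1133251 + (413/2 - 835/2))*((-2255101 + 2226185) - 4391054) = (-1133251 - 211)*(-28916 - 4391054) = -1133462*(-4419970) = 5009868036140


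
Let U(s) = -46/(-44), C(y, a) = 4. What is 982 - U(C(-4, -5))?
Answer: 21581/22 ≈ 980.95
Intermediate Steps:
U(s) = 23/22 (U(s) = -46*(-1/44) = 23/22)
982 - U(C(-4, -5)) = 982 - 1*23/22 = 982 - 23/22 = 21581/22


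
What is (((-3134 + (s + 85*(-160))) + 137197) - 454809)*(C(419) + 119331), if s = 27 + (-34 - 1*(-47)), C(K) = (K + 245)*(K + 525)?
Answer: -249441418982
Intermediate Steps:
C(K) = (245 + K)*(525 + K)
s = 40 (s = 27 + (-34 + 47) = 27 + 13 = 40)
(((-3134 + (s + 85*(-160))) + 137197) - 454809)*(C(419) + 119331) = (((-3134 + (40 + 85*(-160))) + 137197) - 454809)*((128625 + 419² + 770*419) + 119331) = (((-3134 + (40 - 13600)) + 137197) - 454809)*((128625 + 175561 + 322630) + 119331) = (((-3134 - 13560) + 137197) - 454809)*(626816 + 119331) = ((-16694 + 137197) - 454809)*746147 = (120503 - 454809)*746147 = -334306*746147 = -249441418982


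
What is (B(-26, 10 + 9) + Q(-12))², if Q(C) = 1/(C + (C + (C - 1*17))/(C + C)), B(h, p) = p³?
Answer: 2870140834201/61009 ≈ 4.7045e+7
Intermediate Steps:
Q(C) = 1/(C + (-17 + 2*C)/(2*C)) (Q(C) = 1/(C + (C + (C - 17))/((2*C))) = 1/(C + (C + (-17 + C))*(1/(2*C))) = 1/(C + (-17 + 2*C)*(1/(2*C))) = 1/(C + (-17 + 2*C)/(2*C)))
(B(-26, 10 + 9) + Q(-12))² = ((10 + 9)³ + 2*(-12)/(-17 + 2*(-12) + 2*(-12)²))² = (19³ + 2*(-12)/(-17 - 24 + 2*144))² = (6859 + 2*(-12)/(-17 - 24 + 288))² = (6859 + 2*(-12)/247)² = (6859 + 2*(-12)*(1/247))² = (6859 - 24/247)² = (1694149/247)² = 2870140834201/61009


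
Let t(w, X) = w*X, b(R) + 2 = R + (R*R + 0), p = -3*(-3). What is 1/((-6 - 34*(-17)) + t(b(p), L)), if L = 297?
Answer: 1/26708 ≈ 3.7442e-5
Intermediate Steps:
p = 9
b(R) = -2 + R + R² (b(R) = -2 + (R + (R*R + 0)) = -2 + (R + (R² + 0)) = -2 + (R + R²) = -2 + R + R²)
t(w, X) = X*w
1/((-6 - 34*(-17)) + t(b(p), L)) = 1/((-6 - 34*(-17)) + 297*(-2 + 9 + 9²)) = 1/((-6 + 578) + 297*(-2 + 9 + 81)) = 1/(572 + 297*88) = 1/(572 + 26136) = 1/26708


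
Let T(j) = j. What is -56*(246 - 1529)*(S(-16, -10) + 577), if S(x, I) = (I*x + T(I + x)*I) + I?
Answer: 70913976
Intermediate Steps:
S(x, I) = I + I*x + I*(I + x) (S(x, I) = (I*x + (I + x)*I) + I = (I*x + I*(I + x)) + I = I + I*x + I*(I + x))
-56*(246 - 1529)*(S(-16, -10) + 577) = -56*(246 - 1529)*(-10*(1 - 10 + 2*(-16)) + 577) = -(-71848)*(-10*(1 - 10 - 32) + 577) = -(-71848)*(-10*(-41) + 577) = -(-71848)*(410 + 577) = -(-71848)*987 = -56*(-1266321) = 70913976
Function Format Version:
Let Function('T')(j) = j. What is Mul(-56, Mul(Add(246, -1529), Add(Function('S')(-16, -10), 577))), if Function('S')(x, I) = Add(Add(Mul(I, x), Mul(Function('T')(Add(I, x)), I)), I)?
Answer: 70913976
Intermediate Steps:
Function('S')(x, I) = Add(I, Mul(I, x), Mul(I, Add(I, x))) (Function('S')(x, I) = Add(Add(Mul(I, x), Mul(Add(I, x), I)), I) = Add(Add(Mul(I, x), Mul(I, Add(I, x))), I) = Add(I, Mul(I, x), Mul(I, Add(I, x))))
Mul(-56, Mul(Add(246, -1529), Add(Function('S')(-16, -10), 577))) = Mul(-56, Mul(Add(246, -1529), Add(Mul(-10, Add(1, -10, Mul(2, -16))), 577))) = Mul(-56, Mul(-1283, Add(Mul(-10, Add(1, -10, -32)), 577))) = Mul(-56, Mul(-1283, Add(Mul(-10, -41), 577))) = Mul(-56, Mul(-1283, Add(410, 577))) = Mul(-56, Mul(-1283, 987)) = Mul(-56, -1266321) = 70913976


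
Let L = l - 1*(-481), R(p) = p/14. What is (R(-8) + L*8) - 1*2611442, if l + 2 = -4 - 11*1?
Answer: -18254114/7 ≈ -2.6077e+6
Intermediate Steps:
R(p) = p/14 (R(p) = p*(1/14) = p/14)
l = -17 (l = -2 + (-4 - 11*1) = -2 + (-4 - 11) = -2 - 15 = -17)
L = 464 (L = -17 - 1*(-481) = -17 + 481 = 464)
(R(-8) + L*8) - 1*2611442 = ((1/14)*(-8) + 464*8) - 1*2611442 = (-4/7 + 3712) - 2611442 = 25980/7 - 2611442 = -18254114/7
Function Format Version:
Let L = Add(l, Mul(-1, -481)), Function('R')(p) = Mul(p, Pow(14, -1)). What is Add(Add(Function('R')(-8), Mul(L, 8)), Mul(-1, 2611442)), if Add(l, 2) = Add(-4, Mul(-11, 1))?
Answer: Rational(-18254114, 7) ≈ -2.6077e+6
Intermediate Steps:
Function('R')(p) = Mul(Rational(1, 14), p) (Function('R')(p) = Mul(p, Rational(1, 14)) = Mul(Rational(1, 14), p))
l = -17 (l = Add(-2, Add(-4, Mul(-11, 1))) = Add(-2, Add(-4, -11)) = Add(-2, -15) = -17)
L = 464 (L = Add(-17, Mul(-1, -481)) = Add(-17, 481) = 464)
Add(Add(Function('R')(-8), Mul(L, 8)), Mul(-1, 2611442)) = Add(Add(Mul(Rational(1, 14), -8), Mul(464, 8)), Mul(-1, 2611442)) = Add(Add(Rational(-4, 7), 3712), -2611442) = Add(Rational(25980, 7), -2611442) = Rational(-18254114, 7)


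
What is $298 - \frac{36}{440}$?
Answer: $\frac{32771}{110} \approx 297.92$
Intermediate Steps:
$298 - \frac{36}{440} = 298 - \frac{9}{110} = \frac{32771}{110}$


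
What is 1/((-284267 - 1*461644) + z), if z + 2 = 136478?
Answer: -1/609435 ≈ -1.6409e-6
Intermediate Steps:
z = 136476 (z = -2 + 136478 = 136476)
1/((-284267 - 1*461644) + z) = 1/((-284267 - 1*461644) + 136476) = 1/((-284267 - 461644) + 136476) = 1/(-745911 + 136476) = 1/(-609435) = -1/609435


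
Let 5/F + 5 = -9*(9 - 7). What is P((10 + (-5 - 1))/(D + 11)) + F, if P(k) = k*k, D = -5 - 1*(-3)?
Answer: -37/1863 ≈ -0.019860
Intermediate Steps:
D = -2 (D = -5 + 3 = -2)
P(k) = k**2
F = -5/23 (F = 5/(-5 - 9*(9 - 7)) = 5/(-5 - 9*2) = 5/(-5 - 18) = 5/(-23) = 5*(-1/23) = -5/23 ≈ -0.21739)
P((10 + (-5 - 1))/(D + 11)) + F = ((10 + (-5 - 1))/(-2 + 11))**2 - 5/23 = ((10 - 6)/9)**2 - 5/23 = (4*(1/9))**2 - 5/23 = (4/9)**2 - 5/23 = 16/81 - 5/23 = -37/1863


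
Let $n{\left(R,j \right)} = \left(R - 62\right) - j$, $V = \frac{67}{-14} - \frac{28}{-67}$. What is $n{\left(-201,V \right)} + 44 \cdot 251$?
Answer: $\frac{10116675}{938} \approx 10785.0$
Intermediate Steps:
$V = - \frac{4097}{938}$ ($V = 67 \left(- \frac{1}{14}\right) - - \frac{28}{67} = - \frac{67}{14} + \frac{28}{67} = - \frac{4097}{938} \approx -4.3678$)
$n{\left(R,j \right)} = -62 + R - j$ ($n{\left(R,j \right)} = \left(-62 + R\right) - j = -62 + R - j$)
$n{\left(-201,V \right)} + 44 \cdot 251 = \left(-62 - 201 - - \frac{4097}{938}\right) + 44 \cdot 251 = \left(-62 - 201 + \frac{4097}{938}\right) + 11044 = - \frac{242597}{938} + 11044 = \frac{10116675}{938}$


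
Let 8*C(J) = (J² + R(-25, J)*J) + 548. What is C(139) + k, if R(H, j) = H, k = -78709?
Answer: -306639/4 ≈ -76660.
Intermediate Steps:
C(J) = 137/2 - 25*J/8 + J²/8 (C(J) = ((J² - 25*J) + 548)/8 = (548 + J² - 25*J)/8 = 137/2 - 25*J/8 + J²/8)
C(139) + k = (137/2 - 25/8*139 + (⅛)*139²) - 78709 = (137/2 - 3475/8 + (⅛)*19321) - 78709 = (137/2 - 3475/8 + 19321/8) - 78709 = 8197/4 - 78709 = -306639/4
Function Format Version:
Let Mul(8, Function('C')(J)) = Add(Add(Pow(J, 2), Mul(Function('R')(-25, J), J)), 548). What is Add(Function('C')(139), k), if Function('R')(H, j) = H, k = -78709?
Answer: Rational(-306639, 4) ≈ -76660.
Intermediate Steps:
Function('C')(J) = Add(Rational(137, 2), Mul(Rational(-25, 8), J), Mul(Rational(1, 8), Pow(J, 2))) (Function('C')(J) = Mul(Rational(1, 8), Add(Add(Pow(J, 2), Mul(-25, J)), 548)) = Mul(Rational(1, 8), Add(548, Pow(J, 2), Mul(-25, J))) = Add(Rational(137, 2), Mul(Rational(-25, 8), J), Mul(Rational(1, 8), Pow(J, 2))))
Add(Function('C')(139), k) = Add(Add(Rational(137, 2), Mul(Rational(-25, 8), 139), Mul(Rational(1, 8), Pow(139, 2))), -78709) = Add(Add(Rational(137, 2), Rational(-3475, 8), Mul(Rational(1, 8), 19321)), -78709) = Add(Add(Rational(137, 2), Rational(-3475, 8), Rational(19321, 8)), -78709) = Add(Rational(8197, 4), -78709) = Rational(-306639, 4)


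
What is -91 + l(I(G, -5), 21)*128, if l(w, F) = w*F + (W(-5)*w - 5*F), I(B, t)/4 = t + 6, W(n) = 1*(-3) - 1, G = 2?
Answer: -4827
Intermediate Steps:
W(n) = -4 (W(n) = -3 - 1 = -4)
I(B, t) = 24 + 4*t (I(B, t) = 4*(t + 6) = 4*(6 + t) = 24 + 4*t)
l(w, F) = -5*F - 4*w + F*w (l(w, F) = w*F + (-4*w - 5*F) = F*w + (-5*F - 4*w) = -5*F - 4*w + F*w)
-91 + l(I(G, -5), 21)*128 = -91 + (-5*21 - 4*(24 + 4*(-5)) + 21*(24 + 4*(-5)))*128 = -91 + (-105 - 4*(24 - 20) + 21*(24 - 20))*128 = -91 + (-105 - 4*4 + 21*4)*128 = -91 + (-105 - 16 + 84)*128 = -91 - 37*128 = -91 - 4736 = -4827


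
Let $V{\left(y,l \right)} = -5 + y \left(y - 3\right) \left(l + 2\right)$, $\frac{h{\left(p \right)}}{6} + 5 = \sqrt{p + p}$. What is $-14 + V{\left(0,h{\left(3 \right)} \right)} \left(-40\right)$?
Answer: $186$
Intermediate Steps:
$h{\left(p \right)} = -30 + 6 \sqrt{2} \sqrt{p}$ ($h{\left(p \right)} = -30 + 6 \sqrt{p + p} = -30 + 6 \sqrt{2 p} = -30 + 6 \sqrt{2} \sqrt{p}$)
$V{\left(y,l \right)} = -5 + y \left(-3 + y\right) \left(2 + l\right)$
$-14 + V{\left(0,h{\left(3 \right)} \right)} \left(-40\right) = -14 + \left(-5 - 0 + 2 \cdot 0^{2} + \left(-30 + 6 \sqrt{2} \sqrt{3}\right) 0^{2} - 3 \left(-30 + 6 \sqrt{2} \sqrt{3}\right) 0\right) \left(-40\right) = -14 + \left(-5 + 0 + 2 \cdot 0 + \left(-30 + 6 \sqrt{6}\right) 0 - 3 \left(-30 + 6 \sqrt{6}\right) 0\right) \left(-40\right) = -14 + \left(-5 + 0 + 0 + 0 + 0\right) \left(-40\right) = -14 - -200 = -14 + 200 = 186$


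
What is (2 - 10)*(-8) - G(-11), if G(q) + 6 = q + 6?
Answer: 75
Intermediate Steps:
G(q) = q (G(q) = -6 + (q + 6) = -6 + (6 + q) = q)
(2 - 10)*(-8) - G(-11) = (2 - 10)*(-8) - 1*(-11) = -8*(-8) + 11 = 64 + 11 = 75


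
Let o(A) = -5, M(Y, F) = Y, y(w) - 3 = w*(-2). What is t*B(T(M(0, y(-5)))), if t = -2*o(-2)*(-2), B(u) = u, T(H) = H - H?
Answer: 0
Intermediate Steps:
y(w) = 3 - 2*w (y(w) = 3 + w*(-2) = 3 - 2*w)
T(H) = 0
t = -20 (t = -2*(-5)*(-2) = 10*(-2) = -20)
t*B(T(M(0, y(-5)))) = -20*0 = 0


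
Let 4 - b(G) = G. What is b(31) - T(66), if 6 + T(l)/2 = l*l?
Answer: -8727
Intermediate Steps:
T(l) = -12 + 2*l**2 (T(l) = -12 + 2*(l*l) = -12 + 2*l**2)
b(G) = 4 - G
b(31) - T(66) = (4 - 1*31) - (-12 + 2*66**2) = (4 - 31) - (-12 + 2*4356) = -27 - (-12 + 8712) = -27 - 1*8700 = -27 - 8700 = -8727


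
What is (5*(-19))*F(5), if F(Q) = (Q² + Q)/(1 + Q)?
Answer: -475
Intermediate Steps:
F(Q) = (Q + Q²)/(1 + Q)
(5*(-19))*F(5) = (5*(-19))*5 = -95*5 = -475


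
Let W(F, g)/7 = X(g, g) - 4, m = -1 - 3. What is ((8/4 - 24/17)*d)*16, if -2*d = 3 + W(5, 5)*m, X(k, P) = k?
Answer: 2000/17 ≈ 117.65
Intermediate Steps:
m = -4
W(F, g) = -28 + 7*g (W(F, g) = 7*(g - 4) = 7*(-4 + g) = -28 + 7*g)
d = 25/2 (d = -(3 + (-28 + 7*5)*(-4))/2 = -(3 + (-28 + 35)*(-4))/2 = -(3 + 7*(-4))/2 = -(3 - 28)/2 = -½*(-25) = 25/2 ≈ 12.500)
((8/4 - 24/17)*d)*16 = ((8/4 - 24/17)*(25/2))*16 = ((8*(¼) - 24*1/17)*(25/2))*16 = ((2 - 24/17)*(25/2))*16 = ((10/17)*(25/2))*16 = (125/17)*16 = 2000/17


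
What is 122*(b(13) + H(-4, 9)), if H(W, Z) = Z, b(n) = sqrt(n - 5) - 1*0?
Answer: 1098 + 244*sqrt(2) ≈ 1443.1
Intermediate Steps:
b(n) = sqrt(-5 + n) (b(n) = sqrt(-5 + n) + 0 = sqrt(-5 + n))
122*(b(13) + H(-4, 9)) = 122*(sqrt(-5 + 13) + 9) = 122*(sqrt(8) + 9) = 122*(2*sqrt(2) + 9) = 122*(9 + 2*sqrt(2)) = 1098 + 244*sqrt(2)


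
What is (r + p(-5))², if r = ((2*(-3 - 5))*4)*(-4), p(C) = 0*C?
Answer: 65536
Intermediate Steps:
p(C) = 0
r = 256 (r = ((2*(-8))*4)*(-4) = -16*4*(-4) = -64*(-4) = 256)
(r + p(-5))² = (256 + 0)² = 256² = 65536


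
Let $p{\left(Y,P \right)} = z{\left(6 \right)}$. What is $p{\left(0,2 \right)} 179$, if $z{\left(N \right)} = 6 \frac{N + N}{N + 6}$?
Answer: $1074$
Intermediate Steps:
$z{\left(N \right)} = \frac{12 N}{6 + N}$ ($z{\left(N \right)} = 6 \frac{2 N}{6 + N} = \frac{12 N}{6 + N}$)
$p{\left(Y,P \right)} = 6$ ($p{\left(Y,P \right)} = 12 \cdot 6 \frac{1}{6 + 6} = 12 \cdot 6 \cdot \frac{1}{12} = 6$)
$p{\left(0,2 \right)} 179 = 6 \cdot 179 = 1074$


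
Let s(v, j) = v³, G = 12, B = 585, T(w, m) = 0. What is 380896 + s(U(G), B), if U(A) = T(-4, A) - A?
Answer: 379168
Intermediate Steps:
U(A) = -A (U(A) = 0 - A = -A)
380896 + s(U(G), B) = 380896 + (-1*12)³ = 380896 + (-12)³ = 380896 - 1728 = 379168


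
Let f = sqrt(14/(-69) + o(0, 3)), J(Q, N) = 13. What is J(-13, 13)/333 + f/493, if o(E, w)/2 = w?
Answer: 13/333 + 20*sqrt(69)/34017 ≈ 0.043923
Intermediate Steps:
o(E, w) = 2*w
f = 20*sqrt(69)/69 (f = sqrt(14/(-69) + 2*3) = sqrt(14*(-1/69) + 6) = sqrt(-14/69 + 6) = sqrt(400/69) = 20*sqrt(69)/69 ≈ 2.4077)
J(-13, 13)/333 + f/493 = 13/333 + (20*sqrt(69)/69)/493 = 13*(1/333) + (20*sqrt(69)/69)*(1/493) = 13/333 + 20*sqrt(69)/34017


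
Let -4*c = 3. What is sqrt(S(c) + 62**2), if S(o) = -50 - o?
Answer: sqrt(15179)/2 ≈ 61.602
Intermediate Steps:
c = -3/4 (c = -1/4*3 = -3/4 ≈ -0.75000)
sqrt(S(c) + 62**2) = sqrt((-50 - 1*(-3/4)) + 62**2) = sqrt((-50 + 3/4) + 3844) = sqrt(-197/4 + 3844) = sqrt(15179/4) = sqrt(15179)/2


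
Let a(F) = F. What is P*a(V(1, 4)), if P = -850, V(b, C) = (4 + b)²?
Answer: -21250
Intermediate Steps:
P*a(V(1, 4)) = -850*(4 + 1)² = -850*5² = -850*25 = -21250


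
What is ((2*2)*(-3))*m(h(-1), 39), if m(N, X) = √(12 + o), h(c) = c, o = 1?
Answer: -12*√13 ≈ -43.267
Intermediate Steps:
m(N, X) = √13 (m(N, X) = √(12 + 1) = √13)
((2*2)*(-3))*m(h(-1), 39) = ((2*2)*(-3))*√13 = (4*(-3))*√13 = -12*√13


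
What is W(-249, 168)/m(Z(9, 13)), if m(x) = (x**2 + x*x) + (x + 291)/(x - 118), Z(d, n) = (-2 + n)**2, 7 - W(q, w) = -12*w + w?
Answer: 5565/88258 ≈ 0.063054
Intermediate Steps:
W(q, w) = 7 + 11*w (W(q, w) = 7 - (-12*w + w) = 7 - (-11)*w = 7 + 11*w)
m(x) = 2*x**2 + (291 + x)/(-118 + x) (m(x) = (x**2 + x**2) + (291 + x)/(-118 + x) = 2*x**2 + (291 + x)/(-118 + x))
W(-249, 168)/m(Z(9, 13)) = (7 + 11*168)/(((291 + (-2 + 13)**2 - 236*(-2 + 13)**4 + 2*((-2 + 13)**2)**3)/(-118 + (-2 + 13)**2))) = (7 + 1848)/(((291 + 11**2 - 236*(11**2)**2 + 2*(11**2)**3)/(-118 + 11**2))) = 1855/(((291 + 121 - 236*121**2 + 2*121**3)/(-118 + 121))) = 1855/(((291 + 121 - 236*14641 + 2*1771561)/3)) = 1855/(((291 + 121 - 3455276 + 3543122)/3)) = 1855/(((1/3)*88258)) = 1855/(88258/3) = 1855*(3/88258) = 5565/88258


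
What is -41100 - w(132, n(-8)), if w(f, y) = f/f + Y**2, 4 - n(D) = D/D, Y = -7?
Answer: -41150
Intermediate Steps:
n(D) = 3 (n(D) = 4 - D/D = 4 - 1*1 = 4 - 1 = 3)
w(f, y) = 50 (w(f, y) = f/f + (-7)**2 = 1 + 49 = 50)
-41100 - w(132, n(-8)) = -41100 - 1*50 = -41100 - 50 = -41150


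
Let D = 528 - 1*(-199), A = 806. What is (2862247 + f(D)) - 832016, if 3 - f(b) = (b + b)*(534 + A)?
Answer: 81874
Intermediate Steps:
D = 727 (D = 528 + 199 = 727)
f(b) = 3 - 2680*b (f(b) = 3 - (b + b)*(534 + 806) = 3 - 2*b*1340 = 3 - 2680*b)
(2862247 + f(D)) - 832016 = (2862247 + (3 - 2680*727)) - 832016 = (2862247 + (3 - 1948360)) - 832016 = (2862247 - 1948357) - 832016 = 913890 - 832016 = 81874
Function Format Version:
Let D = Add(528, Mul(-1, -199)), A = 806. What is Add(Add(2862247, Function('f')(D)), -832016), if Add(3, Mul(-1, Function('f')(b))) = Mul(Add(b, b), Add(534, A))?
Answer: 81874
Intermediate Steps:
D = 727 (D = Add(528, 199) = 727)
Function('f')(b) = Add(3, Mul(-2680, b)) (Function('f')(b) = Add(3, Mul(-1, Mul(Add(b, b), Add(534, 806)))) = Add(3, Mul(-1, Mul(Mul(2, b), 1340))) = Add(3, Mul(-1, Mul(2680, b))) = Add(3, Mul(-2680, b)))
Add(Add(2862247, Function('f')(D)), -832016) = Add(Add(2862247, Add(3, Mul(-2680, 727))), -832016) = Add(Add(2862247, Add(3, -1948360)), -832016) = Add(Add(2862247, -1948357), -832016) = Add(913890, -832016) = 81874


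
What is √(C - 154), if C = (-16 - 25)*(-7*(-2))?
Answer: 2*I*√182 ≈ 26.981*I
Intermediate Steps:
C = -574 (C = -41*14 = -574)
√(C - 154) = √(-574 - 154) = √(-728) = 2*I*√182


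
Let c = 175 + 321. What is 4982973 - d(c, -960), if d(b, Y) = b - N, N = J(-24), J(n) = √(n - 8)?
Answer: 4982477 + 4*I*√2 ≈ 4.9825e+6 + 5.6569*I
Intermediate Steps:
J(n) = √(-8 + n)
N = 4*I*√2 (N = √(-8 - 24) = √(-32) = 4*I*√2 ≈ 5.6569*I)
c = 496
d(b, Y) = b - 4*I*√2
4982973 - d(c, -960) = 4982973 - (496 - 4*I*√2) = 4982973 + (-496 + 4*I*√2) = 4982477 + 4*I*√2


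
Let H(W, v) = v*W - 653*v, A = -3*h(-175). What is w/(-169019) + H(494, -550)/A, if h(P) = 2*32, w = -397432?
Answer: -2450734101/5408608 ≈ -453.12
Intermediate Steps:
h(P) = 64
A = -192 (A = -3*64 = -192)
H(W, v) = -653*v + W*v (H(W, v) = W*v - 653*v = -653*v + W*v)
w/(-169019) + H(494, -550)/A = -397432/(-169019) - 550*(-653 + 494)/(-192) = -397432*(-1/169019) - 550*(-159)*(-1/192) = 397432/169019 + 87450*(-1/192) = 397432/169019 - 14575/32 = -2450734101/5408608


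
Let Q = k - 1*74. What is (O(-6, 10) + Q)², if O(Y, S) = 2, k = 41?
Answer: 961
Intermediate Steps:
Q = -33 (Q = 41 - 1*74 = 41 - 74 = -33)
(O(-6, 10) + Q)² = (2 - 33)² = (-31)² = 961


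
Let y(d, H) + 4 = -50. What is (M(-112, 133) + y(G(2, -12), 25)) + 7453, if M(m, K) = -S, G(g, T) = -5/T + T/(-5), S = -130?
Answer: 7529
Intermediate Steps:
G(g, T) = -5/T - T/5 (G(g, T) = -5/T + T*(-1/5) = -5/T - T/5)
y(d, H) = -54 (y(d, H) = -4 - 50 = -54)
M(m, K) = 130 (M(m, K) = -1*(-130) = 130)
(M(-112, 133) + y(G(2, -12), 25)) + 7453 = (130 - 54) + 7453 = 76 + 7453 = 7529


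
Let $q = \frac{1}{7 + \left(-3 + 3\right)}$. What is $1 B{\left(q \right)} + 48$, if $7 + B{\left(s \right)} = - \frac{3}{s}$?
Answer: $20$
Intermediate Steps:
$q = \frac{1}{7}$ ($q = \frac{1}{7 + 0} = \frac{1}{7} \approx 0.14286$)
$B{\left(s \right)} = -7 - \frac{3}{s}$
$1 B{\left(q \right)} + 48 = 1 \left(-7 - 3 \frac{1}{\frac{1}{7}}\right) + 48 = 1 \left(-7 - 21\right) + 48 = 1 \left(-28\right) + 48 = -28 + 48 = 20$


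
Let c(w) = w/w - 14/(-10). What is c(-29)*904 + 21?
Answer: 10953/5 ≈ 2190.6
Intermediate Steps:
c(w) = 12/5 (c(w) = 1 - 14*(-⅒) = 1 + 7/5 = 12/5)
c(-29)*904 + 21 = (12/5)*904 + 21 = 10848/5 + 21 = 10953/5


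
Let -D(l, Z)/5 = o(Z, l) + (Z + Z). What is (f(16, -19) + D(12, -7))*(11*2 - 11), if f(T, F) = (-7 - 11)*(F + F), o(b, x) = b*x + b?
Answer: 13299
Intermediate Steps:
o(b, x) = b + b*x
D(l, Z) = -10*Z - 5*Z*(1 + l) (D(l, Z) = -5*(Z*(1 + l) + (Z + Z)) = -5*(Z*(1 + l) + 2*Z) = -5*(2*Z + Z*(1 + l)) = -10*Z - 5*Z*(1 + l))
f(T, F) = -36*F
(f(16, -19) + D(12, -7))*(11*2 - 11) = (-36*(-19) + 5*(-7)*(-3 - 1*12))*(11*2 - 11) = (684 + 5*(-7)*(-3 - 12))*(22 - 11) = (684 + 5*(-7)*(-15))*11 = (684 + 525)*11 = 1209*11 = 13299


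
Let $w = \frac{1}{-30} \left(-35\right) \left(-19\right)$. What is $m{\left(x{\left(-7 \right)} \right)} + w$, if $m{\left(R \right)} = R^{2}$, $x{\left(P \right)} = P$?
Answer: $\frac{161}{6} \approx 26.833$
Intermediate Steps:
$w = - \frac{133}{6}$ ($w = \left(- \frac{1}{30}\right) \left(-35\right) \left(-19\right) = \frac{7}{6} \left(-19\right) = - \frac{133}{6} \approx -22.167$)
$m{\left(x{\left(-7 \right)} \right)} + w = \left(-7\right)^{2} - \frac{133}{6} = 49 - \frac{133}{6} = \frac{161}{6}$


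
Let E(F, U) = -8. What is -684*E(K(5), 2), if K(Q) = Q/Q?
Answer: 5472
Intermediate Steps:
K(Q) = 1
-684*E(K(5), 2) = -684*(-8) = 5472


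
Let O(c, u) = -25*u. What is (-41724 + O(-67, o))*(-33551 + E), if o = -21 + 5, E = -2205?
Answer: 1477580944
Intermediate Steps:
o = -16
(-41724 + O(-67, o))*(-33551 + E) = (-41724 - 25*(-16))*(-33551 - 2205) = (-41724 + 400)*(-35756) = -41324*(-35756) = 1477580944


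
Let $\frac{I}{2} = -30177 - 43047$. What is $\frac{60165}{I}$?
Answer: $- \frac{6685}{16272} \approx -0.41083$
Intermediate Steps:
$I = -146448$ ($I = 2 \left(-30177 - 43047\right) = 2 \left(-73224\right) = -146448$)
$\frac{60165}{I} = \frac{60165}{-146448} = 60165 \left(- \frac{1}{146448}\right) = - \frac{6685}{16272}$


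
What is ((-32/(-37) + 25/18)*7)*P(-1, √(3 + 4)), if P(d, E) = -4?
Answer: -21014/333 ≈ -63.105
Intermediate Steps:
((-32/(-37) + 25/18)*7)*P(-1, √(3 + 4)) = ((-32/(-37) + 25/18)*7)*(-4) = ((-32*(-1/37) + 25*(1/18))*7)*(-4) = ((32/37 + 25/18)*7)*(-4) = ((1501/666)*7)*(-4) = (10507/666)*(-4) = -21014/333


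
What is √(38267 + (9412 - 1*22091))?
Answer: 2*√6397 ≈ 159.96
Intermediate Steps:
√(38267 + (9412 - 1*22091)) = √(38267 + (9412 - 22091)) = √(38267 - 12679) = √25588 = 2*√6397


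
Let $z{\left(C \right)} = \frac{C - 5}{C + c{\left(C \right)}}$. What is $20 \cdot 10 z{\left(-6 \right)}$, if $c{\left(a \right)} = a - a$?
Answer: $\frac{1100}{3} \approx 366.67$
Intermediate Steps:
$c{\left(a \right)} = 0$
$z{\left(C \right)} = \frac{-5 + C}{C}$ ($z{\left(C \right)} = \frac{C - 5}{C + 0} = \frac{-5 + C}{C}$)
$20 \cdot 10 z{\left(-6 \right)} = 20 \cdot 10 \frac{-5 - 6}{-6} = 200 \left(\left(- \frac{1}{6}\right) \left(-11\right)\right) = 200 \cdot \frac{11}{6} = \frac{1100}{3}$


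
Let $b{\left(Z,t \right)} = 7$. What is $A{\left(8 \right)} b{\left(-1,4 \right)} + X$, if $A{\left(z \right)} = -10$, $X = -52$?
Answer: $-122$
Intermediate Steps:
$A{\left(8 \right)} b{\left(-1,4 \right)} + X = \left(-10\right) 7 - 52 = -70 - 52 = -122$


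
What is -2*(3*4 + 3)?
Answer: -30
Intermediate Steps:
-2*(3*4 + 3) = -2*(12 + 3) = -2*15 = -30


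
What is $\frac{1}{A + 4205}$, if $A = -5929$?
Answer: $- \frac{1}{1724} \approx -0.00058005$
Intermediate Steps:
$\frac{1}{A + 4205} = \frac{1}{-5929 + 4205} = \frac{1}{-1724} = - \frac{1}{1724}$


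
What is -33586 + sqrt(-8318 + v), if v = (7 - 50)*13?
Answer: -33586 + I*sqrt(8877) ≈ -33586.0 + 94.218*I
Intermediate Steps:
v = -559 (v = -43*13 = -559)
-33586 + sqrt(-8318 + v) = -33586 + sqrt(-8318 - 559) = -33586 + sqrt(-8877) = -33586 + I*sqrt(8877)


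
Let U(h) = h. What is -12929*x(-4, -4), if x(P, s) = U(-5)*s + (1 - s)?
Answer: -323225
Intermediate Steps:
x(P, s) = 1 - 6*s (x(P, s) = -5*s + (1 - s) = 1 - 6*s)
-12929*x(-4, -4) = -12929*(1 - 6*(-4)) = -12929*(1 + 24) = -12929*25 = -323225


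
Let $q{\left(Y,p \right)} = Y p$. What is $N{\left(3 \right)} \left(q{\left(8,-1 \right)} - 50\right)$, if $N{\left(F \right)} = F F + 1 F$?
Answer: $-696$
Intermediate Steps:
$N{\left(F \right)} = F + F^{2}$ ($N{\left(F \right)} = F^{2} + F = F + F^{2}$)
$N{\left(3 \right)} \left(q{\left(8,-1 \right)} - 50\right) = 3 \left(1 + 3\right) \left(8 \left(-1\right) - 50\right) = 3 \cdot 4 \left(-8 - 50\right) = 12 \left(-58\right) = -696$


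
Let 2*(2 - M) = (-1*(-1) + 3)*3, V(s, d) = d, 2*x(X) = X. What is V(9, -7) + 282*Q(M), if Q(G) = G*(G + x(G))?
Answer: 6761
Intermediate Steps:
x(X) = X/2
M = -4 (M = 2 - (-1*(-1) + 3)*3/2 = 2 - (1 + 3)*3/2 = 2 - 2*3 = 2 - ½*12 = 2 - 6 = -4)
Q(G) = 3*G²/2 (Q(G) = G*(G + G/2) = G*(3*G/2) = 3*G²/2)
V(9, -7) + 282*Q(M) = -7 + 282*((3/2)*(-4)²) = -7 + 282*((3/2)*16) = -7 + 282*24 = -7 + 6768 = 6761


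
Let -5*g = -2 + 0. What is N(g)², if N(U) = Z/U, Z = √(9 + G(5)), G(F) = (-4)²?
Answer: 625/4 ≈ 156.25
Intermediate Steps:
G(F) = 16
g = ⅖ (g = -(-2 + 0)/5 = -⅕*(-2) = ⅖ ≈ 0.40000)
Z = 5 (Z = √(9 + 16) = √25 = 5)
N(U) = 5/U
N(g)² = (5/(⅖))² = (5*(5/2))² = (25/2)² = 625/4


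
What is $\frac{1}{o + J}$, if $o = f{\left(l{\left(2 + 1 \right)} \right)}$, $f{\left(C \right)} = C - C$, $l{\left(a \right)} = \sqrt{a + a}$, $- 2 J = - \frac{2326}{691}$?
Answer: $\frac{691}{1163} \approx 0.59415$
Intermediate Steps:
$J = \frac{1163}{691}$ ($J = - \frac{\left(-2326\right) \frac{1}{691}}{2} = \left(- \frac{1}{2}\right) \left(- \frac{2326}{691}\right) = \frac{1163}{691} \approx 1.6831$)
$l{\left(a \right)} = \sqrt{2} \sqrt{a}$ ($l{\left(a \right)} = \sqrt{2 a} = \sqrt{2} \sqrt{a}$)
$f{\left(C \right)} = 0$
$o = 0$
$\frac{1}{o + J} = \frac{1}{0 + \frac{1163}{691}} = \frac{1}{\frac{1163}{691}} = \frac{691}{1163}$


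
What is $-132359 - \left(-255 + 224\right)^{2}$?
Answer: $-133320$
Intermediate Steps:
$-132359 - \left(-255 + 224\right)^{2} = -132359 - \left(-31\right)^{2} = -132359 - 961 = -133320$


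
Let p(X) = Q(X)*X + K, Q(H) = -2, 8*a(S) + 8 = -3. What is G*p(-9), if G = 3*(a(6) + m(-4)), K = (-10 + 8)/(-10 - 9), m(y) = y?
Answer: -5547/19 ≈ -291.95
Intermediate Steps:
K = 2/19 (K = -2/(-19) = -2*(-1/19) = 2/19 ≈ 0.10526)
a(S) = -11/8 (a(S) = -1 + (⅛)*(-3) = -1 - 3/8 = -11/8)
G = -129/8 (G = 3*(-11/8 - 4) = 3*(-43/8) = -129/8 ≈ -16.125)
p(X) = 2/19 - 2*X (p(X) = -2*X + 2/19 = 2/19 - 2*X)
G*p(-9) = -129*(2/19 - 2*(-9))/8 = -129*(2/19 + 18)/8 = -129/8*344/19 = -5547/19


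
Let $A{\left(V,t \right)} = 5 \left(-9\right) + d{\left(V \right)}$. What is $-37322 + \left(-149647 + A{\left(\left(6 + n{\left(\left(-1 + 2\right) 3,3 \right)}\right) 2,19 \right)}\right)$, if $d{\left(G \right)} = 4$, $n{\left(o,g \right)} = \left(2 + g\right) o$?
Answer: $-187010$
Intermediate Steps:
$n{\left(o,g \right)} = o \left(2 + g\right)$
$A{\left(V,t \right)} = -41$ ($A{\left(V,t \right)} = 5 \left(-9\right) + 4 = -45 + 4 = -41$)
$-37322 + \left(-149647 + A{\left(\left(6 + n{\left(\left(-1 + 2\right) 3,3 \right)}\right) 2,19 \right)}\right) = -37322 - 149688 = -187010$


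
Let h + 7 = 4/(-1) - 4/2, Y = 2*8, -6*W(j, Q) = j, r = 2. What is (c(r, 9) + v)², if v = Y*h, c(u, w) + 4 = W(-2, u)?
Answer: 403225/9 ≈ 44803.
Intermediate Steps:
W(j, Q) = -j/6
Y = 16
c(u, w) = -11/3 (c(u, w) = -4 - ⅙*(-2) = -4 + ⅓ = -11/3)
h = -13 (h = -7 + (4/(-1) - 4/2) = -7 + (4*(-1) - 4*½) = -7 + (-4 - 2) = -7 - 6 = -13)
v = -208 (v = 16*(-13) = -208)
(c(r, 9) + v)² = (-11/3 - 208)² = (-635/3)² = 403225/9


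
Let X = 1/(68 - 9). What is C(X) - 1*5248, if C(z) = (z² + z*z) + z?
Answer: -18268227/3481 ≈ -5248.0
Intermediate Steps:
X = 1/59 ≈ 0.016949
C(z) = z + 2*z² (C(z) = (z² + z²) + z = 2*z² + z = z + 2*z²)
C(X) - 1*5248 = (1 + 2*(1/59))/59 - 1*5248 = (1 + 2/59)/59 - 5248 = (1/59)*(61/59) - 5248 = 61/3481 - 5248 = -18268227/3481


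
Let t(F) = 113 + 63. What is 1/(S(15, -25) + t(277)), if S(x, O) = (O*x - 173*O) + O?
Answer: 1/4101 ≈ 0.00024384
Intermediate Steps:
t(F) = 176
S(x, O) = -172*O + O*x (S(x, O) = (-173*O + O*x) + O = -172*O + O*x)
1/(S(15, -25) + t(277)) = 1/(-25*(-172 + 15) + 176) = 1/(-25*(-157) + 176) = 1/(3925 + 176) = 1/4101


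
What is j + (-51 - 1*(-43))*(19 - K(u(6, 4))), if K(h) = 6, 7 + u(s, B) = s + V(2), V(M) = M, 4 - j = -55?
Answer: -45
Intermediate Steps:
j = 59 (j = 4 - 1*(-55) = 4 + 55 = 59)
u(s, B) = -5 + s (u(s, B) = -7 + (s + 2) = -7 + (2 + s) = -5 + s)
j + (-51 - 1*(-43))*(19 - K(u(6, 4))) = 59 + (-51 - 1*(-43))*(19 - 1*6) = 59 + (-51 + 43)*(19 - 6) = 59 - 8*13 = 59 - 104 = -45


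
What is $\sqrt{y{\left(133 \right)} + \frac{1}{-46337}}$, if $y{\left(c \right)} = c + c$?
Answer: $\frac{\sqrt{571133227017}}{46337} \approx 16.31$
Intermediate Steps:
$y{\left(c \right)} = 2 c$
$\sqrt{y{\left(133 \right)} + \frac{1}{-46337}} = \sqrt{2 \cdot 133 + \frac{1}{-46337}} = \sqrt{266 - \frac{1}{46337}} = \sqrt{\frac{12325641}{46337}} = \frac{\sqrt{571133227017}}{46337}$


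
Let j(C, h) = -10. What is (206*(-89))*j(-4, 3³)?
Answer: 183340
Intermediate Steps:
(206*(-89))*j(-4, 3³) = (206*(-89))*(-10) = -18334*(-10) = 183340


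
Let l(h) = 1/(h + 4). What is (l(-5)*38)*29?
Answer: -1102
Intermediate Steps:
l(h) = 1/(4 + h)
(l(-5)*38)*29 = (38/(4 - 5))*29 = (38/(-1))*29 = -1*38*29 = -38*29 = -1102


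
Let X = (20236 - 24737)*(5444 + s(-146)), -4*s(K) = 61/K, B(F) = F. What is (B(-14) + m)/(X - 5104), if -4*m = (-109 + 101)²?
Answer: 17520/14313266593 ≈ 1.2240e-6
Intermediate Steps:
m = -16 (m = -(-109 + 101)²/4 = -¼*(-8)² = -¼*64 = -16)
s(K) = -61/(4*K)
X = -14310285857/584 (X = (20236 - 24737)*(5444 - 61/4/(-146)) = -4501*(5444 - 61/4*(-1/146)) = -4501*(5444 + 61/584) = -4501*3179357/584 = -14310285857/584 ≈ -2.4504e+7)
(B(-14) + m)/(X - 5104) = (-14 - 16)/(-14310285857/584 - 5104) = -30/(-14313266593/584) = -30*(-584/14313266593) = 17520/14313266593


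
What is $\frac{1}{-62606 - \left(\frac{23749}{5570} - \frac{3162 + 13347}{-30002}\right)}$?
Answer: $- \frac{41777785}{2615741125867} \approx -1.5972 \cdot 10^{-5}$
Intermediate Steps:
$\frac{1}{-62606 - \left(\frac{23749}{5570} - \frac{3162 + 13347}{-30002}\right)} = \frac{1}{-62606 + \left(\left(-47498\right) \frac{1}{11140} + 16509 \left(- \frac{1}{30002}\right)\right)} = \frac{1}{-62606 - \frac{201118157}{41777785}} = \frac{1}{- \frac{2615741125867}{41777785}} = - \frac{41777785}{2615741125867}$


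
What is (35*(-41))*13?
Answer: -18655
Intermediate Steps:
(35*(-41))*13 = -1435*13 = -18655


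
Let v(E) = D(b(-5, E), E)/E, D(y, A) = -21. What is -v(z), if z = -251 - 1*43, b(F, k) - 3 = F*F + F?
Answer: -1/14 ≈ -0.071429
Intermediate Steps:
b(F, k) = 3 + F + F**2 (b(F, k) = 3 + (F*F + F) = 3 + (F**2 + F) = 3 + (F + F**2) = 3 + F + F**2)
z = -294 (z = -251 - 43 = -294)
v(E) = -21/E
-v(z) = -(-21)/(-294) = -(-21)*(-1)/294 = -1*1/14 = -1/14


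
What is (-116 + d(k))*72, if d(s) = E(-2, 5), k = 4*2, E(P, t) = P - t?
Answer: -8856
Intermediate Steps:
k = 8
d(s) = -7 (d(s) = -2 - 1*5 = -2 - 5 = -7)
(-116 + d(k))*72 = (-116 - 7)*72 = -123*72 = -8856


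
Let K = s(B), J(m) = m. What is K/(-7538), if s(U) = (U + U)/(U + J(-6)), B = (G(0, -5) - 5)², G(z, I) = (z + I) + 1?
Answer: -27/94225 ≈ -0.00028655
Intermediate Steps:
G(z, I) = 1 + I + z (G(z, I) = (I + z) + 1 = 1 + I + z)
B = 81 (B = ((1 - 5 + 0) - 5)² = (-4 - 5)² = (-9)² = 81)
s(U) = 2*U/(-6 + U) (s(U) = (U + U)/(U - 6) = (2*U)/(-6 + U) = 2*U/(-6 + U))
K = 54/25 (K = 2*81/(-6 + 81) = 2*81/75 = 2*81*(1/75) = 54/25 ≈ 2.1600)
K/(-7538) = (54/25)/(-7538) = (54/25)*(-1/7538) = -27/94225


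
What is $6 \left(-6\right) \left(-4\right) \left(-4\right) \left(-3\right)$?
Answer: $1728$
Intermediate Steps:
$6 \left(-6\right) \left(-4\right) \left(-4\right) \left(-3\right) = - 36 \cdot 16 \left(-3\right) = \left(-36\right) \left(-48\right) = 1728$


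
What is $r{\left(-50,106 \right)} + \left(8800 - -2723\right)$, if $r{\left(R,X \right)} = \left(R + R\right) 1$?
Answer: $11423$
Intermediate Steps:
$r{\left(R,X \right)} = 2 R$ ($r{\left(R,X \right)} = 2 R 1 = 2 R$)
$r{\left(-50,106 \right)} + \left(8800 - -2723\right) = 2 \left(-50\right) + \left(8800 - -2723\right) = -100 + \left(8800 + 2723\right) = -100 + 11523 = 11423$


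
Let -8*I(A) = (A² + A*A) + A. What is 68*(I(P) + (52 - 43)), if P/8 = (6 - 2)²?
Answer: -279004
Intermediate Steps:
P = 128 (P = 8*(6 - 2)² = 8*4² = 8*16 = 128)
I(A) = -A²/4 - A/8 (I(A) = -((A² + A*A) + A)/8 = -((A² + A²) + A)/8 = -(2*A² + A)/8 = -(A + 2*A²)/8 = -A²/4 - A/8)
68*(I(P) + (52 - 43)) = 68*(-⅛*128*(1 + 2*128) + (52 - 43)) = 68*(-⅛*128*(1 + 256) + 9) = 68*(-⅛*128*257 + 9) = 68*(-4112 + 9) = 68*(-4103) = -279004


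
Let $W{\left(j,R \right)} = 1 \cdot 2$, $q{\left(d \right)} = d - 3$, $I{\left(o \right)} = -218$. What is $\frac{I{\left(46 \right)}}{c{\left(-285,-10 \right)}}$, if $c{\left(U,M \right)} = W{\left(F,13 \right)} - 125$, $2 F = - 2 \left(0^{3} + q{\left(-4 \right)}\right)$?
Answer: $\frac{218}{123} \approx 1.7724$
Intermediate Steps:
$q{\left(d \right)} = -3 + d$
$F = 7$ ($F = \frac{\left(-2\right) \left(0^{3} - 7\right)}{2} = \frac{\left(-2\right) \left(0 - 7\right)}{2} = \frac{\left(-2\right) \left(-7\right)}{2} = \frac{1}{2} \cdot 14 = 7$)
$W{\left(j,R \right)} = 2$
$c{\left(U,M \right)} = -123$ ($c{\left(U,M \right)} = 2 - 125 = -123$)
$\frac{I{\left(46 \right)}}{c{\left(-285,-10 \right)}} = - \frac{218}{-123} = \left(-218\right) \left(- \frac{1}{123}\right) = \frac{218}{123}$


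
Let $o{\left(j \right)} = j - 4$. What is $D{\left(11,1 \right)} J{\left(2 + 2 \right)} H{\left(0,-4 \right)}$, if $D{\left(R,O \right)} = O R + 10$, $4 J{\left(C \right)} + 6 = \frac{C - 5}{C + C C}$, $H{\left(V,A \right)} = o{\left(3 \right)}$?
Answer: $\frac{2541}{80} \approx 31.763$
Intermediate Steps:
$o{\left(j \right)} = -4 + j$
$H{\left(V,A \right)} = -1$ ($H{\left(V,A \right)} = -4 + 3 = -1$)
$J{\left(C \right)} = - \frac{3}{2} + \frac{-5 + C}{4 \left(C + C^{2}\right)}$ ($J{\left(C \right)} = - \frac{3}{2} + \frac{\left(C - 5\right) \frac{1}{C + C C}}{4} = - \frac{3}{2} + \frac{\left(-5 + C\right) \frac{1}{C + C^{2}}}{4} = - \frac{3}{2} + \frac{\frac{1}{C + C^{2}} \left(-5 + C\right)}{4} = - \frac{3}{2} + \frac{-5 + C}{4 \left(C + C^{2}\right)}$)
$D{\left(R,O \right)} = 10 + O R$
$D{\left(11,1 \right)} J{\left(2 + 2 \right)} H{\left(0,-4 \right)} = \left(10 + 1 \cdot 11\right) \frac{-5 - 6 \left(2 + 2\right)^{2} - 5 \left(2 + 2\right)}{4 \left(2 + 2\right) \left(1 + \left(2 + 2\right)\right)} \left(-1\right) = \left(10 + 11\right) \frac{-5 - 6 \cdot 4^{2} - 20}{4 \cdot 4 \left(1 + 4\right)} \left(-1\right) = 21 \cdot \frac{1}{4} \cdot \frac{1}{4} \cdot \frac{1}{5} \left(-5 - 96 - 20\right) \left(-1\right) = 21 \cdot \frac{1}{4} \cdot \frac{1}{4} \cdot \frac{1}{5} \left(-121\right) \left(-1\right) = 21 \left(- \frac{121}{80}\right) \left(-1\right) = \left(- \frac{2541}{80}\right) \left(-1\right) = \frac{2541}{80}$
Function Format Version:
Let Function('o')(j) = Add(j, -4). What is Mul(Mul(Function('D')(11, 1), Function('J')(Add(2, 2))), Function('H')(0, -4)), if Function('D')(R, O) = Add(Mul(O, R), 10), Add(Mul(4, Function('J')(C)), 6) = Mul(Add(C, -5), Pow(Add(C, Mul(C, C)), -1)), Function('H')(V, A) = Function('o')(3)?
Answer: Rational(2541, 80) ≈ 31.763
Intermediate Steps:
Function('o')(j) = Add(-4, j)
Function('H')(V, A) = -1 (Function('H')(V, A) = Add(-4, 3) = -1)
Function('J')(C) = Add(Rational(-3, 2), Mul(Rational(1, 4), Pow(Add(C, Pow(C, 2)), -1), Add(-5, C))) (Function('J')(C) = Add(Rational(-3, 2), Mul(Rational(1, 4), Mul(Add(C, -5), Pow(Add(C, Mul(C, C)), -1)))) = Add(Rational(-3, 2), Mul(Rational(1, 4), Mul(Add(-5, C), Pow(Add(C, Pow(C, 2)), -1)))) = Add(Rational(-3, 2), Mul(Rational(1, 4), Mul(Pow(Add(C, Pow(C, 2)), -1), Add(-5, C)))) = Add(Rational(-3, 2), Mul(Rational(1, 4), Pow(Add(C, Pow(C, 2)), -1), Add(-5, C))))
Function('D')(R, O) = Add(10, Mul(O, R))
Mul(Mul(Function('D')(11, 1), Function('J')(Add(2, 2))), Function('H')(0, -4)) = Mul(Mul(Add(10, Mul(1, 11)), Mul(Rational(1, 4), Pow(Add(2, 2), -1), Pow(Add(1, Add(2, 2)), -1), Add(-5, Mul(-6, Pow(Add(2, 2), 2)), Mul(-5, Add(2, 2))))), -1) = Mul(Mul(Add(10, 11), Mul(Rational(1, 4), Pow(4, -1), Pow(Add(1, 4), -1), Add(-5, Mul(-6, Pow(4, 2)), Mul(-5, 4)))), -1) = Mul(Mul(21, Mul(Rational(1, 4), Rational(1, 4), Pow(5, -1), Add(-5, Mul(-6, 16), -20))), -1) = Mul(Mul(21, Mul(Rational(1, 4), Rational(1, 4), Rational(1, 5), Add(-5, -96, -20))), -1) = Mul(Mul(21, Mul(Rational(1, 4), Rational(1, 4), Rational(1, 5), -121)), -1) = Mul(Mul(21, Rational(-121, 80)), -1) = Mul(Rational(-2541, 80), -1) = Rational(2541, 80)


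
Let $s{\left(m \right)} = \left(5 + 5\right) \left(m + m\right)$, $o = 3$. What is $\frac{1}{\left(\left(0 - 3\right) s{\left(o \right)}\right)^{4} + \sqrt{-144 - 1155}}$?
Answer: $\frac{349920000}{367332019200000433} - \frac{i \sqrt{1299}}{1101996057600001299} \approx 9.526 \cdot 10^{-10} - 3.2706 \cdot 10^{-17} i$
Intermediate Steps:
$s{\left(m \right)} = 20 m$ ($s{\left(m \right)} = 10 \cdot 2 m = 20 m$)
$\frac{1}{\left(\left(0 - 3\right) s{\left(o \right)}\right)^{4} + \sqrt{-144 - 1155}} = \frac{1}{\left(\left(0 - 3\right) 20 \cdot 3\right)^{4} + \sqrt{-144 - 1155}} = \frac{1}{\left(\left(-3\right) 60\right)^{4} + \sqrt{-144 - 1155}} = \frac{1}{\left(-180\right)^{4} + \sqrt{-1299}} = \frac{1}{1049760000 + i \sqrt{1299}}$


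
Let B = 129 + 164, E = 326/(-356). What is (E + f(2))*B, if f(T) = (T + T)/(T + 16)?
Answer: -325523/1602 ≈ -203.20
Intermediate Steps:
f(T) = 2*T/(16 + T) (f(T) = (2*T)/(16 + T) = 2*T/(16 + T))
E = -163/178 (E = 326*(-1/356) = -163/178 ≈ -0.91573)
B = 293
(E + f(2))*B = (-163/178 + 2*2/(16 + 2))*293 = (-163/178 + 2*2/18)*293 = (-163/178 + 2*2*(1/18))*293 = (-163/178 + 2/9)*293 = -1111/1602*293 = -325523/1602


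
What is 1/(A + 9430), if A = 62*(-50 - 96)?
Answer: 1/378 ≈ 0.0026455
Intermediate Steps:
A = -9052 (A = 62*(-146) = -9052)
1/(A + 9430) = 1/(-9052 + 9430) = 1/378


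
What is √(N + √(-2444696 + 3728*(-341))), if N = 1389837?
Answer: √(1389837 + 2*I*√928986) ≈ 1178.9 + 0.818*I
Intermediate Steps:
√(N + √(-2444696 + 3728*(-341))) = √(1389837 + √(-2444696 + 3728*(-341))) = √(1389837 + √(-2444696 - 1271248)) = √(1389837 + √(-3715944)) = √(1389837 + 2*I*√928986)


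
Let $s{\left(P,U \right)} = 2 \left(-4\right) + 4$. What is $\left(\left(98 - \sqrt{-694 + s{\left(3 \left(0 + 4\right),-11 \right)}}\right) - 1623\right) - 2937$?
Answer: $-4462 - i \sqrt{698} \approx -4462.0 - 26.42 i$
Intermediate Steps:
$s{\left(P,U \right)} = -4$ ($s{\left(P,U \right)} = -8 + 4 = -4$)
$\left(\left(98 - \sqrt{-694 + s{\left(3 \left(0 + 4\right),-11 \right)}}\right) - 1623\right) - 2937 = \left(\left(98 - \sqrt{-694 - 4}\right) - 1623\right) - 2937 = \left(\left(98 - \sqrt{-698}\right) - 1623\right) - 2937 = \left(\left(98 - i \sqrt{698}\right) - 1623\right) - 2937 = \left(-1525 - i \sqrt{698}\right) - 2937 = -4462 - i \sqrt{698}$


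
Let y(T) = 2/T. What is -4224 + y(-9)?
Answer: -38018/9 ≈ -4224.2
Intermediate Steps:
-4224 + y(-9) = -4224 + 2/(-9) = -4224 + 2*(-⅑) = -4224 - 2/9 = -38018/9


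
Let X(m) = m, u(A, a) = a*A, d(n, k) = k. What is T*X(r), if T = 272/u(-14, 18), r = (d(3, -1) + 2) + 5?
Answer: -136/21 ≈ -6.4762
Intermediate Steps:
u(A, a) = A*a
r = 6 (r = (-1 + 2) + 5 = 1 + 5 = 6)
T = -68/63 (T = 272/((-14*18)) = 272/(-252) = 272*(-1/252) = -68/63 ≈ -1.0794)
T*X(r) = -68/63*6 = -136/21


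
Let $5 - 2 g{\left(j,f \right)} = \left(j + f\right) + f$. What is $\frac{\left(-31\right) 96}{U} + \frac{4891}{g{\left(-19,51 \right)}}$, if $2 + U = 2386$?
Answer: $- \frac{736013}{5811} \approx -126.66$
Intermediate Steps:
$U = 2384$ ($U = -2 + 2386 = 2384$)
$g{\left(j,f \right)} = \frac{5}{2} - f - \frac{j}{2}$ ($g{\left(j,f \right)} = \frac{5}{2} - \frac{\left(j + f\right) + f}{2} = \frac{5}{2} - \frac{\left(f + j\right) + f}{2} = \frac{5}{2} - \frac{j + 2 f}{2} = \frac{5}{2} - \left(f + \frac{j}{2}\right) = \frac{5}{2} - f - \frac{j}{2}$)
$\frac{\left(-31\right) 96}{U} + \frac{4891}{g{\left(-19,51 \right)}} = \frac{\left(-31\right) 96}{2384} + \frac{4891}{\frac{5}{2} - 51 - - \frac{19}{2}} = \left(-2976\right) \frac{1}{2384} + \frac{4891}{\frac{5}{2} - 51 + \frac{19}{2}} = - \frac{186}{149} + \frac{4891}{-39} = - \frac{186}{149} + 4891 \left(- \frac{1}{39}\right) = - \frac{186}{149} - \frac{4891}{39} = - \frac{736013}{5811}$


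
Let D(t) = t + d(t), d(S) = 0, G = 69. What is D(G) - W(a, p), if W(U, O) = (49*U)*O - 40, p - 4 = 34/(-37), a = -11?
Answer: 65479/37 ≈ 1769.7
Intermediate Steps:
p = 114/37 (p = 4 + 34/(-37) = 4 + 34*(-1/37) = 4 - 34/37 = 114/37 ≈ 3.0811)
W(U, O) = -40 + 49*O*U (W(U, O) = 49*O*U - 40 = -40 + 49*O*U)
D(t) = t (D(t) = t + 0 = t)
D(G) - W(a, p) = 69 - (-40 + 49*(114/37)*(-11)) = 69 - (-40 - 61446/37) = 69 - 1*(-62926/37) = 69 + 62926/37 = 65479/37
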